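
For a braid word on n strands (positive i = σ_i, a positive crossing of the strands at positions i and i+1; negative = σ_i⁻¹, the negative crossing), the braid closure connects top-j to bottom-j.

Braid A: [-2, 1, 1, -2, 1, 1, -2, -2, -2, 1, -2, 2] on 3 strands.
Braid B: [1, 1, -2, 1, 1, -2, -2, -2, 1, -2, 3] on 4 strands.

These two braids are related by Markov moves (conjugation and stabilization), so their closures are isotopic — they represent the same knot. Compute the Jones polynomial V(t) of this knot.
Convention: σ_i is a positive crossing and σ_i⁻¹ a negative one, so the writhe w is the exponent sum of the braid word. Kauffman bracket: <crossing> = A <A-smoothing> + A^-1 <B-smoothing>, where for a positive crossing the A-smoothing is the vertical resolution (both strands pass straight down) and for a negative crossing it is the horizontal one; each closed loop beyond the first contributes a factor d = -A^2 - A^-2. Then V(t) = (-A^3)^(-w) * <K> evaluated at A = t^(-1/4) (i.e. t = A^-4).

-t^5 + 3*t^4 - 6*t^3 + 9*t^2 - 11*t + 13 - 11*t^-1 + 9*t^-2 - 6*t^-3 + 3*t^-4 - t^-5

Derivation:
Markov-equivalent braids have isotopic closures, hence identical knot invariants. Strip the Markov moves from each word to reach a common short braid β, then compute V(t) once on β.
Braid A: s2^-1 s1 s1 s2^-1 s1 s1 s2^-1 s2^-1 s2^-1 s1 s2^-1 s2 on 3 strands reduces by inverse Markov moves (closure unchanged at each step):
  Deconjugate: the word is γ·β·γ⁻¹ with γ = s2^-1 (prefix) and γ⁻¹ = s2 (suffix); strip both.
Reduced to β = s1 s1 s2^-1 s1 s1 s2^-1 s2^-1 s2^-1 s1 s2^-1 on 3 strands, 10 crossings.
Braid B: s1 s1 s2^-1 s1 s1 s2^-1 s2^-1 s2^-1 s1 s2^-1 s3 on 4 strands reduces by inverse Markov moves (closure unchanged at each step):
  Destabilize: the word has the form β·s3 where s3 occurs only as the final letter (β ∈ B_3); drop it and the last strand → 3 strands.
Reduced to β = s1 s1 s2^-1 s1 s1 s2^-1 s2^-1 s2^-1 s1 s2^-1 on 3 strands, 10 crossings.
Both give the same β = s1 s1 s2^-1 s1 s1 s2^-1 s2^-1 s2^-1 s1 s2^-1 on 3 strands, so one state sum suffices:
Braid: s1 s1 s2^-1 s1 s1 s2^-1 s2^-1 s2^-1 s1 s2^-1 on 3 strands, 10 crossings.
Writhe w = (#positive) - (#negative) = 5 - 5 = 0.
Computing the Kauffman bracket via state sum. There are 2^10 = 1024 states.
Smooth each crossing (0=||, 1=⌣⌢); contribution A^(Σ sign_k(1-2s_k)) * d^(L-1).
Tabulate the states by total A-exponent and number of loops L (A-exp: L × count):
  A^10: L=6 ×1
  A^8: L=5 ×10
  A^6: L=4 ×43, L=6 ×2
  A^4: L=3 ×98, L=5 ×22
  A^2: L=2 ×121, L=4 ×83, L=6 ×6
  A^0: L=1 ×73, L=3 ×140, L=5 ×38, L=7 ×1
  A^-2: L=2 ×121, L=4 ×79, L=6 ×10
  A^-4: L=3 ×95, L=5 ×24, L=7 ×1
  A^-6: L=4 ×42, L=6 ×3
  A^-8: L=5 ×10
  A^-10: L=6 ×1
Each group contributes A^e * Σ count * d^(L-1):
Powers of d = -A^2 - A^-2: d^2 = A^4 + 2 + A^-4; d^3 = -A^6 - 3*A^2 - 3*A^-2 - A^-6; d^4 = A^8 + 4*A^4 + 6 + 4*A^-4 + A^-8; d^5 = -A^10 - 5*A^6 - 10*A^2 - 10*A^-2 - 5*A^-6 - A^-10; d^6 = A^12 + 6*A^8 + 15*A^4 + 20 + 15*A^-4 + 6*A^-8 + A^-12.
  A^10 * (d^5) = -A^20 - 5*A^16 - 10*A^12 - 10*A^8 - 5*A^4 - 1
  A^8 * (10*d^4) = 10*A^16 + 40*A^12 + 60*A^8 + 40*A^4 + 10
  A^6 * (43*d^3 + 2*d^5) = -2*A^16 - 53*A^12 - 149*A^8 - 149*A^4 - 53 - 2*A^-4
  A^4 * (98*d^2 + 22*d^4) = 22*A^12 + 186*A^8 + 328*A^4 + 186 + 22*A^-4
  A^2 * (121*d + 83*d^3 + 6*d^5) = -6*A^12 - 113*A^8 - 430*A^4 - 430 - 113*A^-4 - 6*A^-8
  A^0 * (73 + 140*d^2 + 38*d^4 + d^6) = A^12 + 44*A^8 + 307*A^4 + 601 + 307*A^-4 + 44*A^-8 + A^-12
  A^-2 * (121*d + 79*d^3 + 10*d^5) = -10*A^8 - 129*A^4 - 458 - 458*A^-4 - 129*A^-8 - 10*A^-12
  A^-4 * (95*d^2 + 24*d^4 + d^6) = A^8 + 30*A^4 + 206 + 354*A^-4 + 206*A^-8 + 30*A^-12 + A^-16
  A^-6 * (42*d^3 + 3*d^5) = -3*A^4 - 57 - 156*A^-4 - 156*A^-8 - 57*A^-12 - 3*A^-16
  A^-8 * (10*d^4) = 10 + 40*A^-4 + 60*A^-8 + 40*A^-12 + 10*A^-16
  A^-10 * (d^5) = -1 - 5*A^-4 - 10*A^-8 - 10*A^-12 - 5*A^-16 - A^-20
Summing the groups: <K> = -A^20 + 3*A^16 - 6*A^12 + 9*A^8 - 11*A^4 + 13 - 11*A^-4 + 9*A^-8 - 6*A^-12 + 3*A^-16 - A^-20
Normalise by the writhe: (-A^3)^(-w) = (-A^3)^(0) = 1, so f(A) = 1 * <K> = -A^20 + 3*A^16 - 6*A^12 + 9*A^8 - 11*A^4 + 13 - 11*A^-4 + 9*A^-8 - 6*A^-12 + 3*A^-16 - A^-20.
Substitute A = t^(-1/4), i.e. A^e → t^(-e/4): V(t) = -t^5 + 3*t^4 - 6*t^3 + 9*t^2 - 11*t + 13 - 11*t^-1 + 9*t^-2 - 6*t^-3 + 3*t^-4 - t^-5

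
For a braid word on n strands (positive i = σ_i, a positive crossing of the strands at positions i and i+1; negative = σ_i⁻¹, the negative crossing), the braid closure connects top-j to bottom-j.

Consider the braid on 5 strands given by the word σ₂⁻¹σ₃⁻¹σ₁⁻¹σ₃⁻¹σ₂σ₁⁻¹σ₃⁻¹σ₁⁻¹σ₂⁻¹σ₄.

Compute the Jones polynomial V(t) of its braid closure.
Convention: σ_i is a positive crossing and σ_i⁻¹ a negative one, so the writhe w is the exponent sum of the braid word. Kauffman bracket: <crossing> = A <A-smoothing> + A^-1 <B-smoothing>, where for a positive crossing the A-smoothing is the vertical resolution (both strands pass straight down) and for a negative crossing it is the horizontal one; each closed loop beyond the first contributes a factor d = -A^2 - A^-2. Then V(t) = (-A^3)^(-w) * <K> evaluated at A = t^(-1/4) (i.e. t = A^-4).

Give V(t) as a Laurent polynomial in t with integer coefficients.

t^-2 - 2*t^-3 + 5*t^-4 - 5*t^-5 + 6*t^-6 - 6*t^-7 + 4*t^-8 - 3*t^-9 + t^-10

Derivation:
The presented braid s2^-1 s3^-1 s1^-1 s3^-1 s2 s1^-1 s3^-1 s1^-1 s2^-1 s4 on 5 strands reduces by inverse Markov moves (closure unchanged at each step):
  Destabilize: the word has the form β·s4 where s4 occurs only as the final letter (β ∈ B_4); drop it and the last strand → 4 strands.
Reduced to β = s2^-1 s3^-1 s1^-1 s3^-1 s2 s1^-1 s3^-1 s1^-1 s2^-1 on 4 strands, 9 crossings.
Compute on β:
Braid: s2^-1 s3^-1 s1^-1 s3^-1 s2 s1^-1 s3^-1 s1^-1 s2^-1 on 4 strands, 9 crossings.
Writhe w = (#positive) - (#negative) = 1 - 8 = -7.
Computing the Kauffman bracket via state sum. There are 2^9 = 512 states.
For each crossing: s=0 is the vertical smoothing, s=1 horizontal. Crossing k contributes A^(sign_k * (1 - 2*s_k)); loop factor d = -A^2 - A^-2.
Tabulate the states by total A-exponent and number of loops L (A-exp: L × count):
  A^9: L=6 ×1
  A^7: L=5 ×9
  A^5: L=4 ×35, L=6 ×1
  A^3: L=3 ×74, L=5 ×10
  A^1: L=2 ×85, L=4 ×41
  A^-1: L=1 ×42, L=3 ×80, L=5 ×4
  A^-3: L=2 ×65, L=4 ×19
  A^-5: L=1 ×9, L=3 ×26, L=5 ×1
  A^-7: L=2 ×6, L=4 ×3
  A^-9: L=3 ×1
Each group contributes A^e * Σ count * d^(L-1):
Powers of d = -A^2 - A^-2: d^2 = A^4 + 2 + A^-4; d^3 = -A^6 - 3*A^2 - 3*A^-2 - A^-6; d^4 = A^8 + 4*A^4 + 6 + 4*A^-4 + A^-8; d^5 = -A^10 - 5*A^6 - 10*A^2 - 10*A^-2 - 5*A^-6 - A^-10.
  A^9 * (d^5) = -A^19 - 5*A^15 - 10*A^11 - 10*A^7 - 5*A^3 - A^-1
  A^7 * (9*d^4) = 9*A^15 + 36*A^11 + 54*A^7 + 36*A^3 + 9*A^-1
  A^5 * (35*d^3 + d^5) = -A^15 - 40*A^11 - 115*A^7 - 115*A^3 - 40*A^-1 - A^-5
  A^3 * (74*d^2 + 10*d^4) = 10*A^11 + 114*A^7 + 208*A^3 + 114*A^-1 + 10*A^-5
  A^1 * (85*d + 41*d^3) = -41*A^7 - 208*A^3 - 208*A^-1 - 41*A^-5
  A^-1 * (42 + 80*d^2 + 4*d^4) = 4*A^7 + 96*A^3 + 226*A^-1 + 96*A^-5 + 4*A^-9
  A^-3 * (65*d + 19*d^3) = -19*A^3 - 122*A^-1 - 122*A^-5 - 19*A^-9
  A^-5 * (9 + 26*d^2 + d^4) = A^3 + 30*A^-1 + 67*A^-5 + 30*A^-9 + A^-13
  A^-7 * (6*d + 3*d^3) = -3*A^-1 - 15*A^-5 - 15*A^-9 - 3*A^-13
  A^-9 * (d^2) = A^-5 + 2*A^-9 + A^-13
Summing the groups: <K> = -A^19 + 3*A^15 - 4*A^11 + 6*A^7 - 6*A^3 + 5*A^-1 - 5*A^-5 + 2*A^-9 - A^-13
Normalise by the writhe: (-A^3)^(-w) = (-A^3)^(7) = -A^21, so f(A) = -A^21 * <K> = A^40 - 3*A^36 + 4*A^32 - 6*A^28 + 6*A^24 - 5*A^20 + 5*A^16 - 2*A^12 + A^8.
Substitute A = t^(-1/4), i.e. A^e → t^(-e/4): V(t) = t^-2 - 2*t^-3 + 5*t^-4 - 5*t^-5 + 6*t^-6 - 6*t^-7 + 4*t^-8 - 3*t^-9 + t^-10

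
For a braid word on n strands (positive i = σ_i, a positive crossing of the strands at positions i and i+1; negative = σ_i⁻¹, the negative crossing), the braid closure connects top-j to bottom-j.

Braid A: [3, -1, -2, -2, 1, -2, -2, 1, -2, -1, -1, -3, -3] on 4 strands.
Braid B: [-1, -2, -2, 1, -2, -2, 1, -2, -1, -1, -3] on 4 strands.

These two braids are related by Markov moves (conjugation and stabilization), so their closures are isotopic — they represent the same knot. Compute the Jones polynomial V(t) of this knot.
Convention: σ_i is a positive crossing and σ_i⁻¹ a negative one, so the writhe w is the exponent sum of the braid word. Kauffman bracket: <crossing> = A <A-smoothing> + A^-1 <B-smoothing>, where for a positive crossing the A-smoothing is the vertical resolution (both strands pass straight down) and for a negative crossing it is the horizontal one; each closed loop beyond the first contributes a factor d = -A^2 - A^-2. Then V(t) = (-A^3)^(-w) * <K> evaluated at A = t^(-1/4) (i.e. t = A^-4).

2*t^-2 - 3*t^-3 + 6*t^-4 - 7*t^-5 + 7*t^-6 - 7*t^-7 + 5*t^-8 - 3*t^-9 + t^-10

Derivation:
Markov-equivalent braids have isotopic closures, hence identical knot invariants. Strip the Markov moves from each word to reach a common short braid β, then compute V(t) once on β.
Braid A: s3 s1^-1 s2^-1 s2^-1 s1 s2^-1 s2^-1 s1 s2^-1 s1^-1 s1^-1 s3^-1 s3^-1 on 4 strands reduces by inverse Markov moves (closure unchanged at each step):
  Deconjugate: the word is γ·β·γ⁻¹ with γ = s3 (prefix) and γ⁻¹ = s3^-1 (suffix); strip both.
  Destabilize: the word has the form β·s3^-1 where s3^-1 occurs only as the final letter (β ∈ B_3); drop it and the last strand → 3 strands.
Reduced to β = s1^-1 s2^-1 s2^-1 s1 s2^-1 s2^-1 s1 s2^-1 s1^-1 s1^-1 on 3 strands, 10 crossings.
Braid B: s1^-1 s2^-1 s2^-1 s1 s2^-1 s2^-1 s1 s2^-1 s1^-1 s1^-1 s3^-1 on 4 strands reduces by inverse Markov moves (closure unchanged at each step):
  Destabilize: the word has the form β·s3^-1 where s3^-1 occurs only as the final letter (β ∈ B_3); drop it and the last strand → 3 strands.
Reduced to β = s1^-1 s2^-1 s2^-1 s1 s2^-1 s2^-1 s1 s2^-1 s1^-1 s1^-1 on 3 strands, 10 crossings.
Both give the same β = s1^-1 s2^-1 s2^-1 s1 s2^-1 s2^-1 s1 s2^-1 s1^-1 s1^-1 on 3 strands, so one state sum suffices:
Braid: s1^-1 s2^-1 s2^-1 s1 s2^-1 s2^-1 s1 s2^-1 s1^-1 s1^-1 on 3 strands, 10 crossings.
Writhe w = (#positive) - (#negative) = 2 - 8 = -6.
Computing the Kauffman bracket via state sum. There are 2^10 = 1024 states.
Each crossing splits two ways (0=vertical, 1=horizontal). The state's weight is A^(#A-smoothings - #B-smoothings) * d^(loops - 1).
Tabulate the states by total A-exponent and number of loops L (A-exp: L × count):
  A^10: L=7 ×1
  A^8: L=6 ×10
  A^6: L=5 ×44, L=7 ×1
  A^4: L=4 ×110, L=6 ×10
  A^2: L=3 ×166, L=5 ×44
  A^0: L=2 ×144, L=4 ×106, L=6 ×2
  A^-2: L=1 ×57, L=3 ×140, L=5 ×13
  A^-4: L=2 ×91, L=4 ×28, L=6 ×1
  A^-6: L=1 ×16, L=3 ×26, L=5 ×3
  A^-8: L=2 ×7, L=4 ×3
  A^-10: L=3 ×1
Each group contributes A^e * Σ count * d^(L-1):
Powers of d = -A^2 - A^-2: d^2 = A^4 + 2 + A^-4; d^3 = -A^6 - 3*A^2 - 3*A^-2 - A^-6; d^4 = A^8 + 4*A^4 + 6 + 4*A^-4 + A^-8; d^5 = -A^10 - 5*A^6 - 10*A^2 - 10*A^-2 - 5*A^-6 - A^-10; d^6 = A^12 + 6*A^8 + 15*A^4 + 20 + 15*A^-4 + 6*A^-8 + A^-12.
  A^10 * (d^6) = A^22 + 6*A^18 + 15*A^14 + 20*A^10 + 15*A^6 + 6*A^2 + A^-2
  A^8 * (10*d^5) = -10*A^18 - 50*A^14 - 100*A^10 - 100*A^6 - 50*A^2 - 10*A^-2
  A^6 * (44*d^4 + d^6) = A^18 + 50*A^14 + 191*A^10 + 284*A^6 + 191*A^2 + 50*A^-2 + A^-6
  A^4 * (110*d^3 + 10*d^5) = -10*A^14 - 160*A^10 - 430*A^6 - 430*A^2 - 160*A^-2 - 10*A^-6
  A^2 * (166*d^2 + 44*d^4) = 44*A^10 + 342*A^6 + 596*A^2 + 342*A^-2 + 44*A^-6
  A^0 * (144*d + 106*d^3 + 2*d^5) = -2*A^10 - 116*A^6 - 482*A^2 - 482*A^-2 - 116*A^-6 - 2*A^-10
  A^-2 * (57 + 140*d^2 + 13*d^4) = 13*A^6 + 192*A^2 + 415*A^-2 + 192*A^-6 + 13*A^-10
  A^-4 * (91*d + 28*d^3 + d^5) = -A^6 - 33*A^2 - 185*A^-2 - 185*A^-6 - 33*A^-10 - A^-14
  A^-6 * (16 + 26*d^2 + 3*d^4) = 3*A^2 + 38*A^-2 + 86*A^-6 + 38*A^-10 + 3*A^-14
  A^-8 * (7*d + 3*d^3) = -3*A^-2 - 16*A^-6 - 16*A^-10 - 3*A^-14
  A^-10 * (d^2) = A^-6 + 2*A^-10 + A^-14
Summing the groups: <K> = A^22 - 3*A^18 + 5*A^14 - 7*A^10 + 7*A^6 - 7*A^2 + 6*A^-2 - 3*A^-6 + 2*A^-10
Normalise by the writhe: (-A^3)^(-w) = (-A^3)^(6) = A^18, so f(A) = A^18 * <K> = A^40 - 3*A^36 + 5*A^32 - 7*A^28 + 7*A^24 - 7*A^20 + 6*A^16 - 3*A^12 + 2*A^8.
Substitute A = t^(-1/4), i.e. A^e → t^(-e/4): V(t) = 2*t^-2 - 3*t^-3 + 6*t^-4 - 7*t^-5 + 7*t^-6 - 7*t^-7 + 5*t^-8 - 3*t^-9 + t^-10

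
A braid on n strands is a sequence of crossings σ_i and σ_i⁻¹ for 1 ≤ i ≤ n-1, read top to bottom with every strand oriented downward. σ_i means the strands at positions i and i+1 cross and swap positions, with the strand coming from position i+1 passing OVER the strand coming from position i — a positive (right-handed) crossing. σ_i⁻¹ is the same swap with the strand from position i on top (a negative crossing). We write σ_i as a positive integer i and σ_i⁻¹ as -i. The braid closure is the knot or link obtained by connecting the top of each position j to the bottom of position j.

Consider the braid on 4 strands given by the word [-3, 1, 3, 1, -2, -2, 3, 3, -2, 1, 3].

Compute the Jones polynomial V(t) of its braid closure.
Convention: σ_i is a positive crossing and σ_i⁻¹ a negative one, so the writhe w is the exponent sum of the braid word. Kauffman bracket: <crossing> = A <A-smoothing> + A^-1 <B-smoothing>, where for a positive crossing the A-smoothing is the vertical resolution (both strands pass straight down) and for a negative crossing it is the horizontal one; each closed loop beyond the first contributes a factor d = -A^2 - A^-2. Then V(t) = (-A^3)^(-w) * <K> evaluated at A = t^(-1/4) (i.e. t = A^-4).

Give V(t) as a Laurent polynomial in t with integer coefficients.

The presented braid s3^-1 s1 s3 s1 s2^-1 s2^-1 s3 s3 s2^-1 s1 s3 on 4 strands reduces by inverse Markov moves (closure unchanged at each step):
  Deconjugate: the word is γ·β·γ⁻¹ with γ = s3^-1 (prefix) and γ⁻¹ = s3 (suffix); strip both.
Reduced to β = s1 s3 s1 s2^-1 s2^-1 s3 s3 s2^-1 s1 on 4 strands, 9 crossings.
Compute on β:
Braid: s1 s3 s1 s2^-1 s2^-1 s3 s3 s2^-1 s1 on 4 strands, 9 crossings.
Writhe w = (#positive) - (#negative) = 6 - 3 = 3.
Computing the Kauffman bracket via state sum. There are 2^9 = 512 states.
Each crossing splits two ways (0=vertical, 1=horizontal). The state's weight is A^(#A-smoothings - #B-smoothings) * d^(loops - 1).
Tabulate the states by total A-exponent and number of loops L (A-exp: L × count):
  A^9: L=5 ×1
  A^7: L=4 ×9
  A^5: L=3 ×32, L=5 ×4
  A^3: L=2 ×55, L=4 ×28, L=6 ×1
  A^1: L=1 ×39, L=3 ×77, L=5 ×10
  A^-1: L=2 ×81, L=4 ×44, L=6 ×1
  A^-3: L=3 ×73, L=5 ×11
  A^-5: L=4 ×35, L=6 ×1
  A^-7: L=5 ×9
  A^-9: L=6 ×1
Each group contributes A^e * Σ count * d^(L-1):
Powers of d = -A^2 - A^-2: d^2 = A^4 + 2 + A^-4; d^3 = -A^6 - 3*A^2 - 3*A^-2 - A^-6; d^4 = A^8 + 4*A^4 + 6 + 4*A^-4 + A^-8; d^5 = -A^10 - 5*A^6 - 10*A^2 - 10*A^-2 - 5*A^-6 - A^-10.
  A^9 * (d^4) = A^17 + 4*A^13 + 6*A^9 + 4*A^5 + A
  A^7 * (9*d^3) = -9*A^13 - 27*A^9 - 27*A^5 - 9*A
  A^5 * (32*d^2 + 4*d^4) = 4*A^13 + 48*A^9 + 88*A^5 + 48*A + 4*A^-3
  A^3 * (55*d + 28*d^3 + d^5) = -A^13 - 33*A^9 - 149*A^5 - 149*A - 33*A^-3 - A^-7
  A^1 * (39 + 77*d^2 + 10*d^4) = 10*A^9 + 117*A^5 + 253*A + 117*A^-3 + 10*A^-7
  A^-1 * (81*d + 44*d^3 + d^5) = -A^9 - 49*A^5 - 223*A - 223*A^-3 - 49*A^-7 - A^-11
  A^-3 * (73*d^2 + 11*d^4) = 11*A^5 + 117*A + 212*A^-3 + 117*A^-7 + 11*A^-11
  A^-5 * (35*d^3 + d^5) = -A^5 - 40*A - 115*A^-3 - 115*A^-7 - 40*A^-11 - A^-15
  A^-7 * (9*d^4) = 9*A + 36*A^-3 + 54*A^-7 + 36*A^-11 + 9*A^-15
  A^-9 * (d^5) = -A - 5*A^-3 - 10*A^-7 - 10*A^-11 - 5*A^-15 - A^-19
Summing the groups: <K> = A^17 - 2*A^13 + 3*A^9 - 6*A^5 + 6*A - 7*A^-3 + 6*A^-7 - 4*A^-11 + 3*A^-15 - A^-19
Normalise by the writhe: (-A^3)^(-w) = (-A^3)^(-3) = -A^-9, so f(A) = -A^-9 * <K> = -A^8 + 2*A^4 - 3 + 6*A^-4 - 6*A^-8 + 7*A^-12 - 6*A^-16 + 4*A^-20 - 3*A^-24 + A^-28.
Substitute A = t^(-1/4), i.e. A^e → t^(-e/4): V(t) = t^7 - 3*t^6 + 4*t^5 - 6*t^4 + 7*t^3 - 6*t^2 + 6*t - 3 + 2*t^-1 - t^-2

Answer: t^7 - 3*t^6 + 4*t^5 - 6*t^4 + 7*t^3 - 6*t^2 + 6*t - 3 + 2*t^-1 - t^-2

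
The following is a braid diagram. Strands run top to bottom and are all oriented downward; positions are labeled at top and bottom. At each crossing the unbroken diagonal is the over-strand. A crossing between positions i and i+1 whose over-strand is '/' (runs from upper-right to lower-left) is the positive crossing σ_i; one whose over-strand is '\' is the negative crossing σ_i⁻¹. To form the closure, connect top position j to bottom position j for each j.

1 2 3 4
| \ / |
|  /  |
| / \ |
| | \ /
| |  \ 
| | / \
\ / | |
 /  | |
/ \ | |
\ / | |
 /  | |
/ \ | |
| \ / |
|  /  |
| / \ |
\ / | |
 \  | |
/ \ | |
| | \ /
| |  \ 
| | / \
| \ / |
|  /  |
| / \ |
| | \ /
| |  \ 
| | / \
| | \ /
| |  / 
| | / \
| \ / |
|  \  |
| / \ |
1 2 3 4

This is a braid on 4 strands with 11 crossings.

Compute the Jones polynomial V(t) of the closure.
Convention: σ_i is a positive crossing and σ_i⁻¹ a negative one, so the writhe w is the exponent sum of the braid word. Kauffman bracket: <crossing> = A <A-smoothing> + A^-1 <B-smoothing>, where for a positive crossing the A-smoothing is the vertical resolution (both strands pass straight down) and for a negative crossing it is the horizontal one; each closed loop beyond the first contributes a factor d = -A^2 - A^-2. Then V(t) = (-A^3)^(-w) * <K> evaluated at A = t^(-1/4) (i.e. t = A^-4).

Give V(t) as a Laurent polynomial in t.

t^4 - t^3 + t^2 - 2*t + 2 - t^-1 + t^-2

Derivation:
Reading the diagram top to bottom ('/'-over between positions i,i+1 = s_i, '\'-over = s_i^-1): braid word = s2 s3^-1 s1 s1 s2 s1^-1 s3^-1 s2 s3^-1 s3 s2^-1.
The presented braid s2 s3^-1 s1 s1 s2 s1^-1 s3^-1 s2 s3^-1 s3 s2^-1 on 4 strands reduces by inverse Markov moves (closure unchanged at each step):
  Deconjugate: the word is γ·β·γ⁻¹ with γ = s2 s3^-1 (prefix) and γ⁻¹ = s3 s2^-1 (suffix); strip both.
Reduced to β = s1 s1 s2 s1^-1 s3^-1 s2 s3^-1 on 4 strands, 7 crossings.
Compute on β:
Braid: s1 s1 s2 s1^-1 s3^-1 s2 s3^-1 on 4 strands, 7 crossings.
Writhe w = (#positive) - (#negative) = 4 - 3 = 1.
State-sum expansion of <K>. There are 2^7 = 128 states.
Smooth each crossing (0=||, 1=⌣⌢); contribution A^(Σ sign_k(1-2s_k)) * d^(L-1).
Tabulate the states by total A-exponent and number of loops L (A-exp: L × count):
  A^7: L=3 ×1
  A^5: L=2 ×4, L=4 ×3
  A^3: L=1 ×5, L=3 ×15, L=5 ×1
  A^1: L=2 ×27, L=4 ×8
  A^-1: L=1 ×14, L=3 ×20, L=5 ×1
  A^-3: L=2 ×17, L=4 ×4
  A^-5: L=3 ×7
  A^-7: L=4 ×1
Each group contributes A^e * Σ count * d^(L-1):
Powers of d = -A^2 - A^-2: d^2 = A^4 + 2 + A^-4; d^3 = -A^6 - 3*A^2 - 3*A^-2 - A^-6; d^4 = A^8 + 4*A^4 + 6 + 4*A^-4 + A^-8.
  A^7 * (d^2) = A^11 + 2*A^7 + A^3
  A^5 * (4*d + 3*d^3) = -3*A^11 - 13*A^7 - 13*A^3 - 3*A^-1
  A^3 * (5 + 15*d^2 + d^4) = A^11 + 19*A^7 + 41*A^3 + 19*A^-1 + A^-5
  A^1 * (27*d + 8*d^3) = -8*A^7 - 51*A^3 - 51*A^-1 - 8*A^-5
  A^-1 * (14 + 20*d^2 + d^4) = A^7 + 24*A^3 + 60*A^-1 + 24*A^-5 + A^-9
  A^-3 * (17*d + 4*d^3) = -4*A^3 - 29*A^-1 - 29*A^-5 - 4*A^-9
  A^-5 * (7*d^2) = 7*A^-1 + 14*A^-5 + 7*A^-9
  A^-7 * (d^3) = -A^-1 - 3*A^-5 - 3*A^-9 - A^-13
Summing the groups: <K> = -A^11 + A^7 - 2*A^3 + 2*A^-1 - A^-5 + A^-9 - A^-13
Normalise by the writhe: (-A^3)^(-w) = (-A^3)^(-1) = -A^-3, so f(A) = -A^-3 * <K> = A^8 - A^4 + 2 - 2*A^-4 + A^-8 - A^-12 + A^-16.
Substitute A = t^(-1/4), i.e. A^e → t^(-e/4): V(t) = t^4 - t^3 + t^2 - 2*t + 2 - t^-1 + t^-2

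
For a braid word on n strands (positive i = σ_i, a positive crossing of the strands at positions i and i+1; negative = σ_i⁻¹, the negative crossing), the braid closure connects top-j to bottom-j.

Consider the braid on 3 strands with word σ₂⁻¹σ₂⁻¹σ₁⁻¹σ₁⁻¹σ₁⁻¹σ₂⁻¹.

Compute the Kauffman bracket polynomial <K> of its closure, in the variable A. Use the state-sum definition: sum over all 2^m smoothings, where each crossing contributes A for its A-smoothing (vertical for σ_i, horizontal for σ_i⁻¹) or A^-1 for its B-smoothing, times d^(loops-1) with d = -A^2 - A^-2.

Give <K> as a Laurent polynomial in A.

Braid: s2^-1 s2^-1 s1^-1 s1^-1 s1^-1 s2^-1 on 3 strands, 6 crossings.
Writhe w = (#positive) - (#negative) = 0 - 6 = -6.
State-sum expansion of <K>. There are 2^6 = 64 states.
Each crossing splits two ways (0=vertical, 1=horizontal). The state's weight is A^(#A-smoothings - #B-smoothings) * d^(loops - 1).
Tabulate the states by total A-exponent and number of loops L (A-exp: L × count):
  A^6: L=5 ×1
  A^4: L=4 ×6
  A^2: L=3 ×15
  A^0: L=2 ×18, L=4 ×2
  A^-2: L=1 ×9, L=3 ×6
  A^-4: L=2 ×6
  A^-6: L=3 ×1
Each group contributes A^e * Σ count * d^(L-1):
Powers of d = -A^2 - A^-2: d^2 = A^4 + 2 + A^-4; d^3 = -A^6 - 3*A^2 - 3*A^-2 - A^-6; d^4 = A^8 + 4*A^4 + 6 + 4*A^-4 + A^-8.
  A^6 * (d^4) = A^14 + 4*A^10 + 6*A^6 + 4*A^2 + A^-2
  A^4 * (6*d^3) = -6*A^10 - 18*A^6 - 18*A^2 - 6*A^-2
  A^2 * (15*d^2) = 15*A^6 + 30*A^2 + 15*A^-2
  A^0 * (18*d + 2*d^3) = -2*A^6 - 24*A^2 - 24*A^-2 - 2*A^-6
  A^-2 * (9 + 6*d^2) = 6*A^2 + 21*A^-2 + 6*A^-6
  A^-4 * (6*d) = -6*A^-2 - 6*A^-6
  A^-6 * (d^2) = A^-2 + 2*A^-6 + A^-10
Summing the groups: <K> = A^14 - 2*A^10 + A^6 - 2*A^2 + 2*A^-2 + A^-10

Answer: A^14 - 2*A^10 + A^6 - 2*A^2 + 2*A^-2 + A^-10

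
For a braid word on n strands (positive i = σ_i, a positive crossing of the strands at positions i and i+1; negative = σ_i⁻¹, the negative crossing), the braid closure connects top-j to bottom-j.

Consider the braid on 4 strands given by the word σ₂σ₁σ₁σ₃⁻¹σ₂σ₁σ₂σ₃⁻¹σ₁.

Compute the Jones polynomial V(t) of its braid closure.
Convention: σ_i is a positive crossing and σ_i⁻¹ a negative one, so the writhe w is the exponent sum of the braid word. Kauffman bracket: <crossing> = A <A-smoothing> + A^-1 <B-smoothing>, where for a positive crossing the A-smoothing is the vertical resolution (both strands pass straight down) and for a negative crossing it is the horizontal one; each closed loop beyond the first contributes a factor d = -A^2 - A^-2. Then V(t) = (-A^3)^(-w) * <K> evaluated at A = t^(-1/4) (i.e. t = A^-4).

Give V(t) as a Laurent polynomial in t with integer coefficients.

-t^7 + 2*t^6 - 2*t^5 + 2*t^4 - 2*t^3 + 2*t^2 - t + 1

Derivation:
Braid: s2 s1 s1 s3^-1 s2 s1 s2 s3^-1 s1 on 4 strands, 9 crossings.
Writhe w = (#positive) - (#negative) = 7 - 2 = 5.
Enumerate smoothing states for the bracket polynomial. There are 2^9 = 512 states.
Each crossing splits two ways (0=vertical, 1=horizontal). The state's weight is A^(#A-smoothings - #B-smoothings) * d^(loops - 1).
Tabulate the states by total A-exponent and number of loops L (A-exp: L × count):
  A^9: L=4 ×1
  A^7: L=3 ×9
  A^5: L=2 ×28, L=4 ×8
  A^3: L=1 ×32, L=3 ×48, L=5 ×4
  A^1: L=2 ×91, L=4 ×34, L=6 ×1
  A^-1: L=1 ×23, L=3 ×92, L=5 ×11
  A^-3: L=2 ×43, L=4 ×40, L=6 ×1
  A^-5: L=1 ×4, L=3 ×26, L=5 ×6
  A^-7: L=2 ×4, L=4 ×5
  A^-9: L=3 ×1
Each group contributes A^e * Σ count * d^(L-1):
Powers of d = -A^2 - A^-2: d^2 = A^4 + 2 + A^-4; d^3 = -A^6 - 3*A^2 - 3*A^-2 - A^-6; d^4 = A^8 + 4*A^4 + 6 + 4*A^-4 + A^-8; d^5 = -A^10 - 5*A^6 - 10*A^2 - 10*A^-2 - 5*A^-6 - A^-10.
  A^9 * (d^3) = -A^15 - 3*A^11 - 3*A^7 - A^3
  A^7 * (9*d^2) = 9*A^11 + 18*A^7 + 9*A^3
  A^5 * (28*d + 8*d^3) = -8*A^11 - 52*A^7 - 52*A^3 - 8*A^-1
  A^3 * (32 + 48*d^2 + 4*d^4) = 4*A^11 + 64*A^7 + 152*A^3 + 64*A^-1 + 4*A^-5
  A^1 * (91*d + 34*d^3 + d^5) = -A^11 - 39*A^7 - 203*A^3 - 203*A^-1 - 39*A^-5 - A^-9
  A^-1 * (23 + 92*d^2 + 11*d^4) = 11*A^7 + 136*A^3 + 273*A^-1 + 136*A^-5 + 11*A^-9
  A^-3 * (43*d + 40*d^3 + d^5) = -A^7 - 45*A^3 - 173*A^-1 - 173*A^-5 - 45*A^-9 - A^-13
  A^-5 * (4 + 26*d^2 + 6*d^4) = 6*A^3 + 50*A^-1 + 92*A^-5 + 50*A^-9 + 6*A^-13
  A^-7 * (4*d + 5*d^3) = -5*A^-1 - 19*A^-5 - 19*A^-9 - 5*A^-13
  A^-9 * (d^2) = A^-5 + 2*A^-9 + A^-13
Summing the groups: <K> = -A^15 + A^11 - 2*A^7 + 2*A^3 - 2*A^-1 + 2*A^-5 - 2*A^-9 + A^-13
Normalise by the writhe: (-A^3)^(-w) = (-A^3)^(-5) = -A^-15, so f(A) = -A^-15 * <K> = 1 - A^-4 + 2*A^-8 - 2*A^-12 + 2*A^-16 - 2*A^-20 + 2*A^-24 - A^-28.
Substitute A = t^(-1/4), i.e. A^e → t^(-e/4): V(t) = -t^7 + 2*t^6 - 2*t^5 + 2*t^4 - 2*t^3 + 2*t^2 - t + 1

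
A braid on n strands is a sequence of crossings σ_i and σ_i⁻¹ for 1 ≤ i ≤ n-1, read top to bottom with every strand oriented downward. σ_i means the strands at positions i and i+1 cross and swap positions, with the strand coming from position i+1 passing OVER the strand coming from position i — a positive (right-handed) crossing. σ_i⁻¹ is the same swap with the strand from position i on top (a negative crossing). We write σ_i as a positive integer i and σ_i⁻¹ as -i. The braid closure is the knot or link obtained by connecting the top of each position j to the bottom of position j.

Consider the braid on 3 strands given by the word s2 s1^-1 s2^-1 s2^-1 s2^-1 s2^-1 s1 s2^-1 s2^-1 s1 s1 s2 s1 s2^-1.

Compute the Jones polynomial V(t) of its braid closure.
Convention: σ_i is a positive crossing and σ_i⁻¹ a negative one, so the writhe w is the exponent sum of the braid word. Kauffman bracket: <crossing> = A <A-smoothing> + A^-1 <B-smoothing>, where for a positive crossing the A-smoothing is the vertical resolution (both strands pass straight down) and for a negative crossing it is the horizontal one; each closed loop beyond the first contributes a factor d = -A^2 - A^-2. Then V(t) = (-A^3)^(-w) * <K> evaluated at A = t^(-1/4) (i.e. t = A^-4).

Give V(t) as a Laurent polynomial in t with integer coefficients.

The presented braid s2 s1^-1 s2^-1 s2^-1 s2^-1 s2^-1 s1 s2^-1 s2^-1 s1 s1 s2 s1 s2^-1 on 3 strands reduces by inverse Markov moves (closure unchanged at each step):
  Deconjugate: the word is γ·β·γ⁻¹ with γ = s2 (prefix) and γ⁻¹ = s2^-1 (suffix); strip both.
  Deconjugate: the word is γ·β·γ⁻¹ with γ = s1^-1 s2^-1 (prefix) and γ⁻¹ = s2 s1 (suffix); strip both.
Reduced to β = s2^-1 s2^-1 s2^-1 s1 s2^-1 s2^-1 s1 s1 on 3 strands, 8 crossings.
Compute on β:
Braid: s2^-1 s2^-1 s2^-1 s1 s2^-1 s2^-1 s1 s1 on 3 strands, 8 crossings.
Writhe w = (#positive) - (#negative) = 3 - 5 = -2.
Computing the Kauffman bracket via state sum. There are 2^8 = 256 states.
Each crossing splits two ways (0=vertical, 1=horizontal). The state's weight is A^(#A-smoothings - #B-smoothings) * d^(loops - 1).
Tabulate the states by total A-exponent and number of loops L (A-exp: L × count):
  A^8: L=6 ×1
  A^6: L=5 ×8
  A^4: L=4 ×27, L=6 ×1
  A^2: L=3 ×50, L=5 ×6
  A^0: L=2 ×53, L=4 ×17
  A^-2: L=1 ×27, L=3 ×28, L=5 ×1
  A^-4: L=2 ×24, L=4 ×4
  A^-6: L=3 ×8
  A^-8: L=4 ×1
Each group contributes A^e * Σ count * d^(L-1):
Powers of d = -A^2 - A^-2: d^2 = A^4 + 2 + A^-4; d^3 = -A^6 - 3*A^2 - 3*A^-2 - A^-6; d^4 = A^8 + 4*A^4 + 6 + 4*A^-4 + A^-8; d^5 = -A^10 - 5*A^6 - 10*A^2 - 10*A^-2 - 5*A^-6 - A^-10.
  A^8 * (d^5) = -A^18 - 5*A^14 - 10*A^10 - 10*A^6 - 5*A^2 - A^-2
  A^6 * (8*d^4) = 8*A^14 + 32*A^10 + 48*A^6 + 32*A^2 + 8*A^-2
  A^4 * (27*d^3 + d^5) = -A^14 - 32*A^10 - 91*A^6 - 91*A^2 - 32*A^-2 - A^-6
  A^2 * (50*d^2 + 6*d^4) = 6*A^10 + 74*A^6 + 136*A^2 + 74*A^-2 + 6*A^-6
  A^0 * (53*d + 17*d^3) = -17*A^6 - 104*A^2 - 104*A^-2 - 17*A^-6
  A^-2 * (27 + 28*d^2 + d^4) = A^6 + 32*A^2 + 89*A^-2 + 32*A^-6 + A^-10
  A^-4 * (24*d + 4*d^3) = -4*A^2 - 36*A^-2 - 36*A^-6 - 4*A^-10
  A^-6 * (8*d^2) = 8*A^-2 + 16*A^-6 + 8*A^-10
  A^-8 * (d^3) = -A^-2 - 3*A^-6 - 3*A^-10 - A^-14
Summing the groups: <K> = -A^18 + 2*A^14 - 4*A^10 + 5*A^6 - 4*A^2 + 5*A^-2 - 3*A^-6 + 2*A^-10 - A^-14
Normalise by the writhe: (-A^3)^(-w) = (-A^3)^(2) = A^6, so f(A) = A^6 * <K> = -A^24 + 2*A^20 - 4*A^16 + 5*A^12 - 4*A^8 + 5*A^4 - 3 + 2*A^-4 - A^-8.
Substitute A = t^(-1/4), i.e. A^e → t^(-e/4): V(t) = -t^2 + 2*t - 3 + 5*t^-1 - 4*t^-2 + 5*t^-3 - 4*t^-4 + 2*t^-5 - t^-6

Answer: -t^2 + 2*t - 3 + 5*t^-1 - 4*t^-2 + 5*t^-3 - 4*t^-4 + 2*t^-5 - t^-6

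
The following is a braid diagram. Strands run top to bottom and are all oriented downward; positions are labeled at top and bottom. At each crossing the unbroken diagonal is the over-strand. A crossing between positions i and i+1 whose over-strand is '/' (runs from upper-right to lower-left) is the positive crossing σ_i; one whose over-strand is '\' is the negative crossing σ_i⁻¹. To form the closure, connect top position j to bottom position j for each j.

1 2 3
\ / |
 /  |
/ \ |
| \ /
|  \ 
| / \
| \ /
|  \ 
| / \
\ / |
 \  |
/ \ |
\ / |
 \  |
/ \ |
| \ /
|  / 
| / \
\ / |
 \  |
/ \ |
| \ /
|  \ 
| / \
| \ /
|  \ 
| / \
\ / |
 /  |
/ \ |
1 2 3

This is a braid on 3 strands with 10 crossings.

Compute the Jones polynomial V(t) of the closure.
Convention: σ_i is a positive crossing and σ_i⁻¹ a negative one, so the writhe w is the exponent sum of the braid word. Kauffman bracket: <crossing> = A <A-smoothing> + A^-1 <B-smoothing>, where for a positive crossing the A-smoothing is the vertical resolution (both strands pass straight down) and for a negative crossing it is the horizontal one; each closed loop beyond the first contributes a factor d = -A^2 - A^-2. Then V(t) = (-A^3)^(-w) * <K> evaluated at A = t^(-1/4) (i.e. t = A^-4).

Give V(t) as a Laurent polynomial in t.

-1 + 4*t^-1 - 5*t^-2 + 7*t^-3 - 7*t^-4 + 6*t^-5 - 5*t^-6 + 3*t^-7 - t^-8

Derivation:
Reading the diagram top to bottom ('/'-over between positions i,i+1 = s_i, '\'-over = s_i^-1): braid word = s1 s2^-1 s2^-1 s1^-1 s1^-1 s2 s1^-1 s2^-1 s2^-1 s1.
Braid: s1 s2^-1 s2^-1 s1^-1 s1^-1 s2 s1^-1 s2^-1 s2^-1 s1 on 3 strands, 10 crossings.
Writhe w = (#positive) - (#negative) = 3 - 7 = -4.
Computing the Kauffman bracket via state sum. There are 2^10 = 1024 states.
For each crossing: s=0 is the vertical smoothing, s=1 horizontal. Crossing k contributes A^(sign_k * (1 - 2*s_k)); loop factor d = -A^2 - A^-2.
Tabulate the states by total A-exponent and number of loops L (A-exp: L × count):
  A^10: L=6 ×1
  A^8: L=5 ×10
  A^6: L=4 ×43, L=6 ×2
  A^4: L=3 ×98, L=5 ×22
  A^2: L=2 ×118, L=4 ×88, L=6 ×4
  A^0: L=1 ×60, L=3 ×162, L=5 ×30
  A^-2: L=2 ×128, L=4 ×79, L=6 ×3
  A^-4: L=1 ×23, L=3 ×84, L=5 ×13
  A^-6: L=2 ×27, L=4 ×18
  A^-8: L=1 ×2, L=3 ×8
  A^-10: L=2 ×1
Each group contributes A^e * Σ count * d^(L-1):
Powers of d = -A^2 - A^-2: d^2 = A^4 + 2 + A^-4; d^3 = -A^6 - 3*A^2 - 3*A^-2 - A^-6; d^4 = A^8 + 4*A^4 + 6 + 4*A^-4 + A^-8; d^5 = -A^10 - 5*A^6 - 10*A^2 - 10*A^-2 - 5*A^-6 - A^-10.
  A^10 * (d^5) = -A^20 - 5*A^16 - 10*A^12 - 10*A^8 - 5*A^4 - 1
  A^8 * (10*d^4) = 10*A^16 + 40*A^12 + 60*A^8 + 40*A^4 + 10
  A^6 * (43*d^3 + 2*d^5) = -2*A^16 - 53*A^12 - 149*A^8 - 149*A^4 - 53 - 2*A^-4
  A^4 * (98*d^2 + 22*d^4) = 22*A^12 + 186*A^8 + 328*A^4 + 186 + 22*A^-4
  A^2 * (118*d + 88*d^3 + 4*d^5) = -4*A^12 - 108*A^8 - 422*A^4 - 422 - 108*A^-4 - 4*A^-8
  A^0 * (60 + 162*d^2 + 30*d^4) = 30*A^8 + 282*A^4 + 564 + 282*A^-4 + 30*A^-8
  A^-2 * (128*d + 79*d^3 + 3*d^5) = -3*A^8 - 94*A^4 - 395 - 395*A^-4 - 94*A^-8 - 3*A^-12
  A^-4 * (23 + 84*d^2 + 13*d^4) = 13*A^4 + 136 + 269*A^-4 + 136*A^-8 + 13*A^-12
  A^-6 * (27*d + 18*d^3) = -18 - 81*A^-4 - 81*A^-8 - 18*A^-12
  A^-8 * (2 + 8*d^2) = 8*A^-4 + 18*A^-8 + 8*A^-12
  A^-10 * (d) = -A^-8 - A^-12
Summing the groups: <K> = -A^20 + 3*A^16 - 5*A^12 + 6*A^8 - 7*A^4 + 7 - 5*A^-4 + 4*A^-8 - A^-12
Normalise by the writhe: (-A^3)^(-w) = (-A^3)^(4) = A^12, so f(A) = A^12 * <K> = -A^32 + 3*A^28 - 5*A^24 + 6*A^20 - 7*A^16 + 7*A^12 - 5*A^8 + 4*A^4 - 1.
Substitute A = t^(-1/4), i.e. A^e → t^(-e/4): V(t) = -1 + 4*t^-1 - 5*t^-2 + 7*t^-3 - 7*t^-4 + 6*t^-5 - 5*t^-6 + 3*t^-7 - t^-8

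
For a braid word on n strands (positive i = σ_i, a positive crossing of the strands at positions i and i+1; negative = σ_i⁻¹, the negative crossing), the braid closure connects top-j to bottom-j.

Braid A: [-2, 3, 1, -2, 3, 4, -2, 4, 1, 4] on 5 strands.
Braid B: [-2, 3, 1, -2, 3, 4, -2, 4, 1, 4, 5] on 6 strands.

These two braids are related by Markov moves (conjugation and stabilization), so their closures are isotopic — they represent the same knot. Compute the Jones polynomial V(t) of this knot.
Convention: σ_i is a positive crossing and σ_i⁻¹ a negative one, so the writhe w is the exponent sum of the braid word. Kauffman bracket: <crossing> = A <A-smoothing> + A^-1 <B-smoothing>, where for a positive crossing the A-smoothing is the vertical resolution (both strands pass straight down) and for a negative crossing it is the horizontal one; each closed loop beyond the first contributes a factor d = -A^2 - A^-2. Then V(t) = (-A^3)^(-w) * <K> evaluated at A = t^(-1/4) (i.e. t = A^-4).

Markov-equivalent braids have isotopic closures, hence identical knot invariants. Strip the Markov moves from each word to reach a common short braid β, then compute V(t) once on β.
Braid A: s2^-1 s3 s1 s2^-1 s3 s4 s2^-1 s4 s1 s4 on 5 strands has no conjugating prefix/suffix or stabilization to strip; take β = s2^-1 s3 s1 s2^-1 s3 s4 s2^-1 s4 s1 s4.
Braid B: s2^-1 s3 s1 s2^-1 s3 s4 s2^-1 s4 s1 s4 s5 on 6 strands reduces by inverse Markov moves (closure unchanged at each step):
  Destabilize: the word has the form β·s5 where s5 occurs only as the final letter (β ∈ B_5); drop it and the last strand → 5 strands.
Reduced to β = s2^-1 s3 s1 s2^-1 s3 s4 s2^-1 s4 s1 s4 on 5 strands, 10 crossings.
Both give the same β = s2^-1 s3 s1 s2^-1 s3 s4 s2^-1 s4 s1 s4 on 5 strands, so one state sum suffices:
Braid: s2^-1 s3 s1 s2^-1 s3 s4 s2^-1 s4 s1 s4 on 5 strands, 10 crossings.
Writhe w = (#positive) - (#negative) = 7 - 3 = 4.
State-sum expansion of <K>. There are 2^10 = 1024 states.
For each crossing: s=0 is the vertical smoothing, s=1 horizontal. Crossing k contributes A^(sign_k * (1 - 2*s_k)); loop factor d = -A^2 - A^-2.
Tabulate the states by total A-exponent and number of loops L (A-exp: L × count):
  A^10: L=6 ×1
  A^8: L=5 ×10
  A^6: L=4 ×42, L=6 ×3
  A^4: L=3 ×95, L=5 ×24, L=7 ×1
  A^2: L=2 ×117, L=4 ×86, L=6 ×7
  A^0: L=1 ×63, L=3 ×157, L=5 ×32
  A^-2: L=2 ×120, L=4 ×87, L=6 ×3
  A^-4: L=3 ×99, L=5 ×21
  A^-6: L=4 ×43, L=6 ×2
  A^-8: L=5 ×10
  A^-10: L=6 ×1
Each group contributes A^e * Σ count * d^(L-1):
Powers of d = -A^2 - A^-2: d^2 = A^4 + 2 + A^-4; d^3 = -A^6 - 3*A^2 - 3*A^-2 - A^-6; d^4 = A^8 + 4*A^4 + 6 + 4*A^-4 + A^-8; d^5 = -A^10 - 5*A^6 - 10*A^2 - 10*A^-2 - 5*A^-6 - A^-10; d^6 = A^12 + 6*A^8 + 15*A^4 + 20 + 15*A^-4 + 6*A^-8 + A^-12.
  A^10 * (d^5) = -A^20 - 5*A^16 - 10*A^12 - 10*A^8 - 5*A^4 - 1
  A^8 * (10*d^4) = 10*A^16 + 40*A^12 + 60*A^8 + 40*A^4 + 10
  A^6 * (42*d^3 + 3*d^5) = -3*A^16 - 57*A^12 - 156*A^8 - 156*A^4 - 57 - 3*A^-4
  A^4 * (95*d^2 + 24*d^4 + d^6) = A^16 + 30*A^12 + 206*A^8 + 354*A^4 + 206 + 30*A^-4 + A^-8
  A^2 * (117*d + 86*d^3 + 7*d^5) = -7*A^12 - 121*A^8 - 445*A^4 - 445 - 121*A^-4 - 7*A^-8
  A^0 * (63 + 157*d^2 + 32*d^4) = 32*A^8 + 285*A^4 + 569 + 285*A^-4 + 32*A^-8
  A^-2 * (120*d + 87*d^3 + 3*d^5) = -3*A^8 - 102*A^4 - 411 - 411*A^-4 - 102*A^-8 - 3*A^-12
  A^-4 * (99*d^2 + 21*d^4) = 21*A^4 + 183 + 324*A^-4 + 183*A^-8 + 21*A^-12
  A^-6 * (43*d^3 + 2*d^5) = -2*A^4 - 53 - 149*A^-4 - 149*A^-8 - 53*A^-12 - 2*A^-16
  A^-8 * (10*d^4) = 10 + 40*A^-4 + 60*A^-8 + 40*A^-12 + 10*A^-16
  A^-10 * (d^5) = -1 - 5*A^-4 - 10*A^-8 - 10*A^-12 - 5*A^-16 - A^-20
Summing the groups: <K> = -A^20 + 3*A^16 - 4*A^12 + 8*A^8 - 10*A^4 + 10 - 10*A^-4 + 8*A^-8 - 5*A^-12 + 3*A^-16 - A^-20
Normalise by the writhe: (-A^3)^(-w) = (-A^3)^(-4) = A^-12, so f(A) = A^-12 * <K> = -A^8 + 3*A^4 - 4 + 8*A^-4 - 10*A^-8 + 10*A^-12 - 10*A^-16 + 8*A^-20 - 5*A^-24 + 3*A^-28 - A^-32.
Substitute A = t^(-1/4), i.e. A^e → t^(-e/4): V(t) = -t^8 + 3*t^7 - 5*t^6 + 8*t^5 - 10*t^4 + 10*t^3 - 10*t^2 + 8*t - 4 + 3*t^-1 - t^-2

Answer: -t^8 + 3*t^7 - 5*t^6 + 8*t^5 - 10*t^4 + 10*t^3 - 10*t^2 + 8*t - 4 + 3*t^-1 - t^-2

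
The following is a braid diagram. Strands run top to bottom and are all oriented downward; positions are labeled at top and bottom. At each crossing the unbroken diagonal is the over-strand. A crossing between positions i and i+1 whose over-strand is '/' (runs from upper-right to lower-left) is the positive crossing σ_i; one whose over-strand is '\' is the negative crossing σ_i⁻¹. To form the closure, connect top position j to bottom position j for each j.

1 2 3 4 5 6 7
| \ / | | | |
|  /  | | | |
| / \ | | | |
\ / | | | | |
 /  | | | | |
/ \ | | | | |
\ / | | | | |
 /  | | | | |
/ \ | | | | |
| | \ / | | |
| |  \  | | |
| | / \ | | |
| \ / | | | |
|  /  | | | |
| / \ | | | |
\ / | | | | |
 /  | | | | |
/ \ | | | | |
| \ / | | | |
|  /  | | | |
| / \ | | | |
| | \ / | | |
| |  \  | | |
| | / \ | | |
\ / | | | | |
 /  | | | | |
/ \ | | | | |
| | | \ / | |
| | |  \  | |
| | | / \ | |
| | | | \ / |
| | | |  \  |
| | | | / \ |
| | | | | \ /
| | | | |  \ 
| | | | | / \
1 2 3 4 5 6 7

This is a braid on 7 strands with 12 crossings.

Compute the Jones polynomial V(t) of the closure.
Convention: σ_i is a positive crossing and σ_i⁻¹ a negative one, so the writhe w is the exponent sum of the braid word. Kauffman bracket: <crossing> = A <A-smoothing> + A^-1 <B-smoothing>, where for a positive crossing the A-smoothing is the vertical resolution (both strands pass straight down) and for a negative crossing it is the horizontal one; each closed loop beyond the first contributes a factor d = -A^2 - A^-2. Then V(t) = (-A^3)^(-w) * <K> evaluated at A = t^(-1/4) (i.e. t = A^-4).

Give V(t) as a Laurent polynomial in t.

-t^7 + 2*t^6 - 2*t^5 + 2*t^4 - 2*t^3 + 2*t^2 - t + 1

Derivation:
Reading the diagram top to bottom ('/'-over between positions i,i+1 = s_i, '\'-over = s_i^-1): braid word = s2 s1 s1 s3^-1 s2 s1 s2 s3^-1 s1 s4^-1 s5^-1 s6^-1.
The presented braid s2 s1 s1 s3^-1 s2 s1 s2 s3^-1 s1 s4^-1 s5^-1 s6^-1 on 7 strands reduces by inverse Markov moves (closure unchanged at each step):
  Destabilize: the word has the form β·s6^-1 where s6^-1 occurs only as the final letter (β ∈ B_6); drop it and the last strand → 6 strands.
  Destabilize: the word has the form β·s5^-1 where s5^-1 occurs only as the final letter (β ∈ B_5); drop it and the last strand → 5 strands.
  Destabilize: the word has the form β·s4^-1 where s4^-1 occurs only as the final letter (β ∈ B_4); drop it and the last strand → 4 strands.
Reduced to β = s2 s1 s1 s3^-1 s2 s1 s2 s3^-1 s1 on 4 strands, 9 crossings.
Compute on β:
Braid: s2 s1 s1 s3^-1 s2 s1 s2 s3^-1 s1 on 4 strands, 9 crossings.
Writhe w = (#positive) - (#negative) = 7 - 2 = 5.
Enumerate smoothing states for the bracket polynomial. There are 2^9 = 512 states.
Smooth each crossing (0=||, 1=⌣⌢); contribution A^(Σ sign_k(1-2s_k)) * d^(L-1).
Tabulate the states by total A-exponent and number of loops L (A-exp: L × count):
  A^9: L=4 ×1
  A^7: L=3 ×9
  A^5: L=2 ×28, L=4 ×8
  A^3: L=1 ×32, L=3 ×48, L=5 ×4
  A^1: L=2 ×91, L=4 ×34, L=6 ×1
  A^-1: L=1 ×23, L=3 ×92, L=5 ×11
  A^-3: L=2 ×43, L=4 ×40, L=6 ×1
  A^-5: L=1 ×4, L=3 ×26, L=5 ×6
  A^-7: L=2 ×4, L=4 ×5
  A^-9: L=3 ×1
Each group contributes A^e * Σ count * d^(L-1):
Powers of d = -A^2 - A^-2: d^2 = A^4 + 2 + A^-4; d^3 = -A^6 - 3*A^2 - 3*A^-2 - A^-6; d^4 = A^8 + 4*A^4 + 6 + 4*A^-4 + A^-8; d^5 = -A^10 - 5*A^6 - 10*A^2 - 10*A^-2 - 5*A^-6 - A^-10.
  A^9 * (d^3) = -A^15 - 3*A^11 - 3*A^7 - A^3
  A^7 * (9*d^2) = 9*A^11 + 18*A^7 + 9*A^3
  A^5 * (28*d + 8*d^3) = -8*A^11 - 52*A^7 - 52*A^3 - 8*A^-1
  A^3 * (32 + 48*d^2 + 4*d^4) = 4*A^11 + 64*A^7 + 152*A^3 + 64*A^-1 + 4*A^-5
  A^1 * (91*d + 34*d^3 + d^5) = -A^11 - 39*A^7 - 203*A^3 - 203*A^-1 - 39*A^-5 - A^-9
  A^-1 * (23 + 92*d^2 + 11*d^4) = 11*A^7 + 136*A^3 + 273*A^-1 + 136*A^-5 + 11*A^-9
  A^-3 * (43*d + 40*d^3 + d^5) = -A^7 - 45*A^3 - 173*A^-1 - 173*A^-5 - 45*A^-9 - A^-13
  A^-5 * (4 + 26*d^2 + 6*d^4) = 6*A^3 + 50*A^-1 + 92*A^-5 + 50*A^-9 + 6*A^-13
  A^-7 * (4*d + 5*d^3) = -5*A^-1 - 19*A^-5 - 19*A^-9 - 5*A^-13
  A^-9 * (d^2) = A^-5 + 2*A^-9 + A^-13
Summing the groups: <K> = -A^15 + A^11 - 2*A^7 + 2*A^3 - 2*A^-1 + 2*A^-5 - 2*A^-9 + A^-13
Normalise by the writhe: (-A^3)^(-w) = (-A^3)^(-5) = -A^-15, so f(A) = -A^-15 * <K> = 1 - A^-4 + 2*A^-8 - 2*A^-12 + 2*A^-16 - 2*A^-20 + 2*A^-24 - A^-28.
Substitute A = t^(-1/4), i.e. A^e → t^(-e/4): V(t) = -t^7 + 2*t^6 - 2*t^5 + 2*t^4 - 2*t^3 + 2*t^2 - t + 1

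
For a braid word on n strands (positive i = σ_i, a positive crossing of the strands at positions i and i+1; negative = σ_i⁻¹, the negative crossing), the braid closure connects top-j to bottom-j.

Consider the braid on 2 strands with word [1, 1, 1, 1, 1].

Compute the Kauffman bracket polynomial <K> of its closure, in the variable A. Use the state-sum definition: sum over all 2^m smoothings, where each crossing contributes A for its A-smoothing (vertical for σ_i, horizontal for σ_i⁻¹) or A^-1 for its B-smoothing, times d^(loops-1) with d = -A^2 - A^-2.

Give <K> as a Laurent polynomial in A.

Braid: s1 s1 s1 s1 s1 on 2 strands, 5 crossings.
Writhe w = (#positive) - (#negative) = 5 - 0 = 5.
Enumerate smoothing states for the bracket polynomial. There are 2^5 = 32 states.
Each crossing splits two ways (0=vertical, 1=horizontal). The state's weight is A^(#A-smoothings - #B-smoothings) * d^(loops - 1).
  state 00000: A-exp=+5, loops=2, term = A^5 * d^1
  state 00001: A-exp=+3, loops=1, term = A^3 * d^0
  state 00010: A-exp=+3, loops=1, term = A^3 * d^0
  state 00011: A-exp=+1, loops=2, term = A^1 * d^1
  state 00100: A-exp=+3, loops=1, term = A^3 * d^0
  state 00101: A-exp=+1, loops=2, term = A^1 * d^1
  state 00110: A-exp=+1, loops=2, term = A^1 * d^1
  state 00111: A-exp=-1, loops=3, term = A^-1 * d^2
  state 01000: A-exp=+3, loops=1, term = A^3 * d^0
  state 01001: A-exp=+1, loops=2, term = A^1 * d^1
  state 01010: A-exp=+1, loops=2, term = A^1 * d^1
  state 01011: A-exp=-1, loops=3, term = A^-1 * d^2
  state 01100: A-exp=+1, loops=2, term = A^1 * d^1
  state 01101: A-exp=-1, loops=3, term = A^-1 * d^2
  state 01110: A-exp=-1, loops=3, term = A^-1 * d^2
  state 01111: A-exp=-3, loops=4, term = A^-3 * d^3
  state 10000: A-exp=+3, loops=1, term = A^3 * d^0
  state 10001: A-exp=+1, loops=2, term = A^1 * d^1
  state 10010: A-exp=+1, loops=2, term = A^1 * d^1
  state 10011: A-exp=-1, loops=3, term = A^-1 * d^2
  state 10100: A-exp=+1, loops=2, term = A^1 * d^1
  state 10101: A-exp=-1, loops=3, term = A^-1 * d^2
  state 10110: A-exp=-1, loops=3, term = A^-1 * d^2
  state 10111: A-exp=-3, loops=4, term = A^-3 * d^3
  state 11000: A-exp=+1, loops=2, term = A^1 * d^1
  state 11001: A-exp=-1, loops=3, term = A^-1 * d^2
  state 11010: A-exp=-1, loops=3, term = A^-1 * d^2
  state 11011: A-exp=-3, loops=4, term = A^-3 * d^3
  state 11100: A-exp=-1, loops=3, term = A^-1 * d^2
  state 11101: A-exp=-3, loops=4, term = A^-3 * d^3
  state 11110: A-exp=-3, loops=4, term = A^-3 * d^3
  state 11111: A-exp=-5, loops=5, term = A^-5 * d^4
Collect the terms by A-exponent (count of states per loop number):
Powers of d = -A^2 - A^-2: d^2 = A^4 + 2 + A^-4; d^3 = -A^6 - 3*A^2 - 3*A^-2 - A^-6; d^4 = A^8 + 4*A^4 + 6 + 4*A^-4 + A^-8.
  A^5 * (d) = -A^7 - A^3
  A^3 * (5) = 5*A^3
  A^1 * (10*d) = -10*A^3 - 10*A^-1
  A^-1 * (10*d^2) = 10*A^3 + 20*A^-1 + 10*A^-5
  A^-3 * (5*d^3) = -5*A^3 - 15*A^-1 - 15*A^-5 - 5*A^-9
  A^-5 * (d^4) = A^3 + 4*A^-1 + 6*A^-5 + 4*A^-9 + A^-13
Summing the groups: <K> = -A^7 - A^-1 + A^-5 - A^-9 + A^-13

Answer: -A^7 - A^-1 + A^-5 - A^-9 + A^-13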